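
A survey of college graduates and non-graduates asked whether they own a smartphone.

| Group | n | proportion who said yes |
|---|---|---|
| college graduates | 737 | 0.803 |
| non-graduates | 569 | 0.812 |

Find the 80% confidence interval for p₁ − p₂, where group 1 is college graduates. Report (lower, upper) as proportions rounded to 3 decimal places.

The two standard errors are √(0.8030×0.1970/737) = 0.01465 and √(0.8120×0.1880/569) = 0.01638.
Because the samples are independent, SE_diff = √(0.01465² + 0.01638²) = 0.02198.
Using z* = 1.282 for 80%, ME = 1.282 × 0.02198 = 0.02818.
p̂₁ − p̂₂ = -0.0090; interval -0.0090 ± 0.02818 gives (-0.037, 0.019).

(-0.037, 0.019)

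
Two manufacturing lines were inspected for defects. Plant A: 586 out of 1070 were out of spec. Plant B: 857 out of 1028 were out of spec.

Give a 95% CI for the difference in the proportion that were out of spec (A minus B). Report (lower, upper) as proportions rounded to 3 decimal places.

First, p̂₁ = 586/1070 = 0.5477; p̂₂ = 857/1028 = 0.8337.
The two standard errors are √(0.5477×0.4523/1070) = 0.01522 and √(0.8337×0.1663/1028) = 0.01161.
Because the samples are independent, SE_diff = √(0.01522² + 0.01161²) = 0.01914.
Using z* = 1.960 for 95%, ME = 1.960 × 0.01914 = 0.03751.
p̂₁ − p̂₂ = -0.2860; interval -0.2860 ± 0.03751 gives (-0.324, -0.248).

(-0.324, -0.248)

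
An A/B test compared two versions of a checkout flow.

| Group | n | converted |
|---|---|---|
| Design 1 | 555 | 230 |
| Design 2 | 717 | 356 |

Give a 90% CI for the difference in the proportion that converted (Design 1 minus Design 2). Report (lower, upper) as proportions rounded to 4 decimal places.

(-0.1282, -0.0360)

First, p̂₁ = 230/555 = 0.4144; p̂₂ = 356/717 = 0.4965.
The two standard errors are √(0.4144×0.5856/555) = 0.02091 and √(0.4965×0.5035/717) = 0.01867.
Because the samples are independent, SE_diff = √(0.02091² + 0.01867²) = 0.02803.
Using z* = 1.645 for 90%, ME = 1.645 × 0.02803 = 0.04611.
p̂₁ − p̂₂ = -0.0821; interval -0.0821 ± 0.04611 gives (-0.1282, -0.0360).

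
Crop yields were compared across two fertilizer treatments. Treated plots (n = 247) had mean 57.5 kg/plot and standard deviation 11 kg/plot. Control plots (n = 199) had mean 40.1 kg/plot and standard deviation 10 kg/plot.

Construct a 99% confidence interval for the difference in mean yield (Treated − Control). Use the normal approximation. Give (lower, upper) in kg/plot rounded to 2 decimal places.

Standard errors of each mean: 11/√247 = 0.6999 and 10/√199 = 0.7089.
SE(x̄₁ − x̄₂) = √(0.6999² + 0.7089²) = 0.9962 for independent samples with unequal variances.
With z* = 2.576, the margin is 2.576 × 0.9962 = 2.5662.
x̄₁ − x̄₂ = 57.5 − 40.1 = 17.4000; the interval is 17.4000 ± 2.5662 = (14.83, 19.97).

(14.83, 19.97)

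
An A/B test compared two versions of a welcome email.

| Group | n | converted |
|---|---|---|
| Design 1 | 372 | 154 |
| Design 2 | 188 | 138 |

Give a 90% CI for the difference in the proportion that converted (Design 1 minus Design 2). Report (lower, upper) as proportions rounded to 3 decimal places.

p̂₁ = 154/372 = 0.4140 and p̂₂ = 138/188 = 0.7340.
SE₁ = √(p̂₁(1−p̂₁)/n₁) = √(0.4140·0.5860/372) = 0.02554; SE₂ = √(0.7340·0.2660/188) = 0.03223.
Independent samples: SE of the difference = √(SE₁² + SE₂²) = √(0.0006522916 + 0.0010387729) = 0.04112.
z* for 90% confidence is 1.645, so the margin of error is 1.645 × 0.04112 = 0.06764.
Point estimate p̂₁ − p̂₂ = 0.4140 − 0.7340 = -0.3200.
-0.3200 ± 0.06764 → (-0.388, -0.252).

(-0.388, -0.252)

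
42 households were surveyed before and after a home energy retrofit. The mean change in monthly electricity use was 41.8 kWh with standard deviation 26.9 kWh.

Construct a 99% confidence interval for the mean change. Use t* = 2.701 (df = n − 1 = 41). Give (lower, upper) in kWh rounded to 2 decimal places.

Paired design: SE = s_d/√n = 26.9/√42 = 4.1508.
t* = 2.701; margin of error = 2.701 × 4.1508 = 11.2113.
41.8 ± 11.2113 → (30.59, 53.01).

(30.59, 53.01)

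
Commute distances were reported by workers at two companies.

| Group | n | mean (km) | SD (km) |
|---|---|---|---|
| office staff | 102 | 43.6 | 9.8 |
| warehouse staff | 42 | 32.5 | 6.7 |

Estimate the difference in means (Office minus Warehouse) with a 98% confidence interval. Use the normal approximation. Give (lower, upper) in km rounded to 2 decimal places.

(7.80, 14.40)

Per-group SEs: s₁/√n₁ = 9.8/√102 = 0.9703, s₂/√n₂ = 6.7/√42 = 1.0338.
Unpooled SE of the difference: √(0.94148209 + 1.06874244) = 1.4178.
Margin of error = z* · SE = 2.326 × 1.4178 = 3.2978.
x̄₁ − x̄₂ = 43.6 − 32.5 = 11.1000.
CI: 11.1000 ± 3.2978 = (7.80, 14.40).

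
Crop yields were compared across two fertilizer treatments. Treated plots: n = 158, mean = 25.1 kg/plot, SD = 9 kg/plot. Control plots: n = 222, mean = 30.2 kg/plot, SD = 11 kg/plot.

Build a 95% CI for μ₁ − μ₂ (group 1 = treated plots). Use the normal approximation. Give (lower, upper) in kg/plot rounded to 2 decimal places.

SE₁ = s₁/√n₁ = 9/√158 = 0.7160; SE₂ = 11/√222 = 0.7383.
Independent samples, unequal variances: SE_diff = √(SE₁² + SE₂²) = √(0.512656 + 0.54508689) = 1.0285.
z* = 1.960, so margin of error = 1.960 × 1.0285 = 2.0159.
Difference in means = 25.1 − 30.2 = -5.1000.
-5.1000 ± 2.0159 → (-7.12, -3.08).

(-7.12, -3.08)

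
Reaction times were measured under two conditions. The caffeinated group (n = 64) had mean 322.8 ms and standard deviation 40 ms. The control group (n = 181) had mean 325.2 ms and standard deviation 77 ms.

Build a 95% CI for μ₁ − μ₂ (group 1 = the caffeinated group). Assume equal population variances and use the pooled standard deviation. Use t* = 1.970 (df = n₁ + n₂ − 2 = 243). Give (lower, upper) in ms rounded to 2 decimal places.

Pooled variance s_p² = [63·40² + 180·77²] / (64+181−2) = 4806.6667, so s_p = 69.3301.
SE_diff = s_p·√(1/n₁ + 1/n₂) = 69.3301·√(1/64 + 1/181) = 10.0827.
t* = 1.970; margin = 1.970 × 10.0827 = 19.8629.
Difference = 322.8 − 325.2 = -2.4000.
-2.4000 ± 19.8629 → (-22.26, 17.46).

(-22.26, 17.46)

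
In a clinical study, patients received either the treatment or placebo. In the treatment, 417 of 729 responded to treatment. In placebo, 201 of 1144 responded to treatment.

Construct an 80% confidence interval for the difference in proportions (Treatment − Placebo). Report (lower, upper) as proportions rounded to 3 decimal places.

p̂₁ = 417/729 = 0.5720 and p̂₂ = 201/1144 = 0.1757.
SE₁ = √(p̂₁(1−p̂₁)/n₁) = √(0.5720·0.4280/729) = 0.01833; SE₂ = √(0.1757·0.8243/1144) = 0.01125.
Independent samples: SE of the difference = √(SE₁² + SE₂²) = √(0.0003359889 + 0.0001265625) = 0.02151.
z* for 80% confidence is 1.282, so the margin of error is 1.282 × 0.02151 = 0.02758.
Point estimate p̂₁ − p̂₂ = 0.5720 − 0.1757 = 0.3963.
0.3963 ± 0.02758 → (0.369, 0.424).

(0.369, 0.424)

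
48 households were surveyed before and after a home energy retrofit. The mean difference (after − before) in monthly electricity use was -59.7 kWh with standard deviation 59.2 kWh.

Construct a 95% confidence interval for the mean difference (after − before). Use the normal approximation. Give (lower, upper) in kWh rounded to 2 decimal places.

This is a matched-pairs design, so SE = s_d/√n = 59.2/√48 = 8.5448.
Margin = 1.960 × 8.5448 = 16.7478; the interval is -59.7 ± 16.7478 = (-76.45, -42.95).

(-76.45, -42.95)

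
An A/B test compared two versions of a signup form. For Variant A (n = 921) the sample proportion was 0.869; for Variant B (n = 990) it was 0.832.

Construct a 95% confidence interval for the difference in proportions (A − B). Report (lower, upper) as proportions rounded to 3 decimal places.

(0.005, 0.069)

SE₁ = √(p̂₁(1−p̂₁)/n₁) = √(0.8690·0.1310/921) = 0.01112; SE₂ = √(0.8320·0.1680/990) = 0.01188.
Independent samples: SE of the difference = √(SE₁² + SE₂²) = √(0.0001236544 + 0.0001411344) = 0.01627.
z* for 95% confidence is 1.960, so the margin of error is 1.960 × 0.01627 = 0.03189.
Point estimate p̂₁ − p̂₂ = 0.8690 − 0.8320 = 0.0370.
0.0370 ± 0.03189 → (0.005, 0.069).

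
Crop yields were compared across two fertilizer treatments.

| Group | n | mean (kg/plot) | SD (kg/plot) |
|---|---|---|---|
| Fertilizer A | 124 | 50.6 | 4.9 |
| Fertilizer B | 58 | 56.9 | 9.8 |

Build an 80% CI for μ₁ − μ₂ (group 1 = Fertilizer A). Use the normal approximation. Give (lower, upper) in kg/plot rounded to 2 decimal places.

SE₁ = s₁/√n₁ = 4.9/√124 = 0.4400; SE₂ = 9.8/√58 = 1.2868.
Independent samples, unequal variances: SE_diff = √(SE₁² + SE₂²) = √(0.1936 + 1.65585424) = 1.3599.
z* = 1.282, so margin of error = 1.282 × 1.3599 = 1.7434.
Difference in means = 50.6 − 56.9 = -6.3000.
-6.3000 ± 1.7434 → (-8.04, -4.56).

(-8.04, -4.56)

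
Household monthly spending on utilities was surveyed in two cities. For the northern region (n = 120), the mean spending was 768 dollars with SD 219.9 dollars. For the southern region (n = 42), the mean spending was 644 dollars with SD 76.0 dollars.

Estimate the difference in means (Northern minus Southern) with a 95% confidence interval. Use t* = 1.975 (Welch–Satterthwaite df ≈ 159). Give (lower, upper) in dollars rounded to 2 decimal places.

(78.08, 169.92)

Standard errors of each mean: 219.9/√120 = 20.0740 and 76.0/√42 = 11.7271.
SE(x̄₁ − x̄₂) = √(20.0740² + 11.7271²) = 23.2484 for independent samples with unequal variances.
With t* = 1.975, the margin is 1.975 × 23.2484 = 45.9156.
x̄₁ − x̄₂ = 768 − 644 = 124.0000; the interval is 124.0000 ± 45.9156 = (78.08, 169.92).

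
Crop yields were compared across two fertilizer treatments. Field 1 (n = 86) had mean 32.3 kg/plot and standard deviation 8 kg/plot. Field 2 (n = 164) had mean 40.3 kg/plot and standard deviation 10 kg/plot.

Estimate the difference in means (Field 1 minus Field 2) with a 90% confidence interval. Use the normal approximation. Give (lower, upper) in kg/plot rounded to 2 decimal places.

Per-group SEs: s₁/√n₁ = 8/√86 = 0.8627, s₂/√n₂ = 10/√164 = 0.7809.
Unpooled SE of the difference: √(0.74425129 + 0.60980481) = 1.1636.
Margin of error = z* · SE = 1.645 × 1.1636 = 1.9141.
x̄₁ − x̄₂ = 32.3 − 40.3 = -8.0000.
CI: -8.0000 ± 1.9141 = (-9.91, -6.09).

(-9.91, -6.09)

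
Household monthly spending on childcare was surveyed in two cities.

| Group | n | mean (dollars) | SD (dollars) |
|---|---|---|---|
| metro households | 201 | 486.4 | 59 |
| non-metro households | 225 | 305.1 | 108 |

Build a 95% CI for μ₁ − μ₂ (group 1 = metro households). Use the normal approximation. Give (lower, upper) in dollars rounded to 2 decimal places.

SE₁ = s₁/√n₁ = 59/√201 = 4.1615; SE₂ = 108/√225 = 7.2000.
Independent samples, unequal variances: SE_diff = √(SE₁² + SE₂²) = √(17.31808225 + 51.84) = 8.3161.
z* = 1.960, so margin of error = 1.960 × 8.3161 = 16.2996.
Difference in means = 486.4 − 305.1 = 181.3000.
181.3000 ± 16.2996 → (165.00, 197.60).

(165.00, 197.60)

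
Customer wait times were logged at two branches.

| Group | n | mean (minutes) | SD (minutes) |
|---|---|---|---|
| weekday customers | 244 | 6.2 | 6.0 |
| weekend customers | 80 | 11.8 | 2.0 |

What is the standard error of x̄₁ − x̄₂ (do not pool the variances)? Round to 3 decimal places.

0.444

SE₁ = s₁/√n₁ = 6.0/√244 = 0.3841; SE₂ = 2.0/√80 = 0.2236.
Independent samples, unequal variances: SE_diff = √(SE₁² + SE₂²) = √(0.14753281 + 0.04999696) = 0.4444.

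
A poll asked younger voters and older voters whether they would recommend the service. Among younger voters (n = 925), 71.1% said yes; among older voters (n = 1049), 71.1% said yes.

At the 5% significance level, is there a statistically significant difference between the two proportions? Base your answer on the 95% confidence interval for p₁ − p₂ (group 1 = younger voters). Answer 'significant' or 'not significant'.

not significant

The two standard errors are √(0.7110×0.2890/925) = 0.01490 and √(0.7110×0.2890/1049) = 0.01400.
Because the samples are independent, SE_diff = √(0.01490² + 0.01400²) = 0.02045.
Using z* = 1.960 for 95%, ME = 1.960 × 0.02045 = 0.04008.
p̂₁ − p̂₂ = 0.0000; interval 0.0000 ± 0.04008 gives (-0.04008, 0.04008).
The interval (-0.04008, 0.04008) contains 0, so the difference is not significant.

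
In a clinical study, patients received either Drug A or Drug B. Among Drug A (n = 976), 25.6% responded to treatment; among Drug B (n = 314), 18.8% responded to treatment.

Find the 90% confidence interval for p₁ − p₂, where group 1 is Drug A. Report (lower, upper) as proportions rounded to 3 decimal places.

Each SE is √(p̂(1−p̂)/n): √(0.2560·0.7440/976) = 0.01397 and √(0.1880·0.8120/314) = 0.02205.
SE(p̂₁ − p̂₂) = √(SE₁² + SE₂²) = √(0.0001951609 + 0.0004862025) = 0.02610, since the two samples are independent.
At 90% confidence z* = 1.645; margin = 1.645 × 0.02610 = 0.04293.
The difference is 0.2560 − 0.1880 = 0.0680, so the interval is 0.0680 ± 0.04293 = (0.025, 0.111).

(0.025, 0.111)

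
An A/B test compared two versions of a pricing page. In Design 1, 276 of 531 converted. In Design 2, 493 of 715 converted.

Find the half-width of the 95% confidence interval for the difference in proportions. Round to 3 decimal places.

p̂₁ = 276/531 = 0.5198 and p̂₂ = 493/715 = 0.6895.
SE₁ = √(p̂₁(1−p̂₁)/n₁) = √(0.5198·0.4802/531) = 0.02168; SE₂ = √(0.6895·0.3105/715) = 0.01730.
Independent samples: SE of the difference = √(SE₁² + SE₂²) = √(0.0004700224 + 0.00029929) = 0.02774.
z* for 95% confidence is 1.960, so the margin of error is 1.960 × 0.02774 = 0.05437.

0.054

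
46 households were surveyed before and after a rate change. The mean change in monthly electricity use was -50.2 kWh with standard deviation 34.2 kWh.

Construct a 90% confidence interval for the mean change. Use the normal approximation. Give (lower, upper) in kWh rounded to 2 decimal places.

This is a matched-pairs design, so SE = s_d/√n = 34.2/√46 = 5.0425.
Margin = 1.645 × 5.0425 = 8.2949; the interval is -50.2 ± 8.2949 = (-58.49, -41.91).

(-58.49, -41.91)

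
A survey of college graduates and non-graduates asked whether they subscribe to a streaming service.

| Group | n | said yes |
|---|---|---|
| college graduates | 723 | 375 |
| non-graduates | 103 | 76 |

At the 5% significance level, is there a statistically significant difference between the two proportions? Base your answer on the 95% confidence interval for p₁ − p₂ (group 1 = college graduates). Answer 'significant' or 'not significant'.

significant

Sample proportions: 375/723 = 0.5187, 76/103 = 0.7379.
Each SE is √(p̂(1−p̂)/n): √(0.5187·0.4813/723) = 0.01858 and √(0.7379·0.2621/103) = 0.04333.
SE(p̂₁ − p̂₂) = √(SE₁² + SE₂²) = √(0.0003452164 + 0.0018774889) = 0.04715, since the two samples are independent.
At 95% confidence z* = 1.960; margin = 1.960 × 0.04715 = 0.09241.
The difference is 0.5187 − 0.7379 = -0.2192, so the interval is -0.2192 ± 0.09241 = (-0.31161, -0.12679).
The interval (-0.31161, -0.12679) does not contain 0, so the difference is significant.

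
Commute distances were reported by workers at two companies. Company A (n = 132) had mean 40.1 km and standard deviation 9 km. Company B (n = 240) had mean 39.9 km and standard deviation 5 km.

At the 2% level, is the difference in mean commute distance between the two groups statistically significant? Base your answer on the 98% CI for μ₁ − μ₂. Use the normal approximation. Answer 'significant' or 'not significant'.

not significant

Per-group SEs: s₁/√n₁ = 9/√132 = 0.7833, s₂/√n₂ = 5/√240 = 0.3227.
Unpooled SE of the difference: √(0.61355889 + 0.10413529) = 0.8472.
Margin of error = z* · SE = 2.326 × 0.8472 = 1.9706.
x̄₁ − x̄₂ = 40.1 − 39.9 = 0.2000.
CI: 0.2000 ± 1.9706 = (-1.7706, 2.1706).
The interval (-1.7706, 2.1706) contains 0, so the difference is not significant.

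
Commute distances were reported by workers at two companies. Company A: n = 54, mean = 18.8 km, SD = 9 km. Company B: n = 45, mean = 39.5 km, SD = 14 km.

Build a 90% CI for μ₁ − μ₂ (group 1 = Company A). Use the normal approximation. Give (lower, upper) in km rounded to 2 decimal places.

(-24.68, -16.72)

SE₁ = s₁/√n₁ = 9/√54 = 1.2247; SE₂ = 14/√45 = 2.0870.
Independent samples, unequal variances: SE_diff = √(SE₁² + SE₂²) = √(1.49989009 + 4.355569) = 2.4198.
z* = 1.645, so margin of error = 1.645 × 2.4198 = 3.9806.
Difference in means = 18.8 − 39.5 = -20.7000.
-20.7000 ± 3.9806 → (-24.68, -16.72).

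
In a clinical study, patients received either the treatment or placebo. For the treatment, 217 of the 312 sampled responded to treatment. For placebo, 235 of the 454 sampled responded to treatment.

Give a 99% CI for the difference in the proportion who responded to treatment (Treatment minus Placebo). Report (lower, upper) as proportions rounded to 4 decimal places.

(0.0876, 0.2682)

Sample proportions: 217/312 = 0.6955, 235/454 = 0.5176.
Each SE is √(p̂(1−p̂)/n): √(0.6955·0.3045/312) = 0.02605 and √(0.5176·0.4824/454) = 0.02345.
SE(p̂₁ − p̂₂) = √(SE₁² + SE₂²) = √(0.0006786025 + 0.0005499025) = 0.03505, since the two samples are independent.
At 99% confidence z* = 2.576; margin = 2.576 × 0.03505 = 0.09029.
The difference is 0.6955 − 0.5176 = 0.1779, so the interval is 0.1779 ± 0.09029 = (0.0876, 0.2682).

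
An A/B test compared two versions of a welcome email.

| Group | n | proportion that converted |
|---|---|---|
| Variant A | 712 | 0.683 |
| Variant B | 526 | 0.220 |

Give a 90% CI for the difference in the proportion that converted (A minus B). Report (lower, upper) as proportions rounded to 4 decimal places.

(0.4217, 0.5043)

Each SE is √(p̂(1−p̂)/n): √(0.6830·0.3170/712) = 0.01744 and √(0.2200·0.7800/526) = 0.01806.
SE(p̂₁ − p̂₂) = √(SE₁² + SE₂²) = √(0.0003041536 + 0.0003261636) = 0.02511, since the two samples are independent.
At 90% confidence z* = 1.645; margin = 1.645 × 0.02511 = 0.04131.
The difference is 0.6830 − 0.2200 = 0.4630, so the interval is 0.4630 ± 0.04131 = (0.4217, 0.5043).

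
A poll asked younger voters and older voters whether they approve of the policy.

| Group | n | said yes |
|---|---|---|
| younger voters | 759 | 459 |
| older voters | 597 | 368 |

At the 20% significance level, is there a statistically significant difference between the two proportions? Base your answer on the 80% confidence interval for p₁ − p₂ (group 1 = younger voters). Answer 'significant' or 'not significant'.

Sample proportions: 459/759 = 0.6047, 368/597 = 0.6164.
Each SE is √(p̂(1−p̂)/n): √(0.6047·0.3953/759) = 0.01775 and √(0.6164·0.3836/597) = 0.01990.
SE(p̂₁ − p̂₂) = √(SE₁² + SE₂²) = √(0.0003150625 + 0.00039601) = 0.02667, since the two samples are independent.
At 80% confidence z* = 1.282; margin = 1.282 × 0.02667 = 0.03419.
The difference is 0.6047 − 0.6164 = -0.0117, so the interval is -0.0117 ± 0.03419 = (-0.04589, 0.02249).
The interval (-0.04589, 0.02249) contains 0, so the difference is not significant.

not significant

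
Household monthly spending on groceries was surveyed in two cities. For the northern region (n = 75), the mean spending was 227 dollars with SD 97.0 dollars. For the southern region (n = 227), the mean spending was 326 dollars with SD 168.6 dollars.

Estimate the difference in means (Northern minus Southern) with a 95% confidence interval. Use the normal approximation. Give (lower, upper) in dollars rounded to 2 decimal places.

(-130.03, -67.97)

SE₁ = s₁/√n₁ = 97.0/√75 = 11.2006; SE₂ = 168.6/√227 = 11.1904.
Independent samples, unequal variances: SE_diff = √(SE₁² + SE₂²) = √(125.45344036 + 125.22505216) = 15.8328.
z* = 1.960, so margin of error = 1.960 × 15.8328 = 31.0323.
Difference in means = 227 − 326 = -99.0000.
-99.0000 ± 31.0323 → (-130.03, -67.97).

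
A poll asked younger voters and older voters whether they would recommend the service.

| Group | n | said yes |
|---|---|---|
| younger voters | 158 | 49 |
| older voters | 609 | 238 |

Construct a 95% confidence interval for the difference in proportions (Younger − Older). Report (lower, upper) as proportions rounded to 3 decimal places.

(-0.163, 0.001)

First, p̂₁ = 49/158 = 0.3101; p̂₂ = 238/609 = 0.3908.
The two standard errors are √(0.3101×0.6899/158) = 0.03680 and √(0.3908×0.6092/609) = 0.01977.
Because the samples are independent, SE_diff = √(0.03680² + 0.01977²) = 0.04177.
Using z* = 1.960 for 95%, ME = 1.960 × 0.04177 = 0.08187.
p̂₁ − p̂₂ = -0.0807; interval -0.0807 ± 0.08187 gives (-0.163, 0.001).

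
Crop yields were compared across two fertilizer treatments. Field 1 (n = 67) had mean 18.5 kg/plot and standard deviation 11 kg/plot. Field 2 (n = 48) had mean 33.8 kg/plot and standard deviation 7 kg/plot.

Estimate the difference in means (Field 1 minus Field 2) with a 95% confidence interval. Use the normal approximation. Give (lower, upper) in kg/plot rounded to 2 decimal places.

(-18.60, -12.00)

Per-group SEs: s₁/√n₁ = 11/√67 = 1.3439, s₂/√n₂ = 7/√48 = 1.0104.
Unpooled SE of the difference: √(1.80606721 + 1.02090816) = 1.6814.
Margin of error = z* · SE = 1.960 × 1.6814 = 3.2955.
x̄₁ − x̄₂ = 18.5 − 33.8 = -15.3000.
CI: -15.3000 ± 3.2955 = (-18.60, -12.00).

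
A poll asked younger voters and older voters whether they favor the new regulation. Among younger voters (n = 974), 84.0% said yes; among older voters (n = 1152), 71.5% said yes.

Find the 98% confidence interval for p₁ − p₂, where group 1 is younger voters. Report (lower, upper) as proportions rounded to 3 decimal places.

(0.084, 0.166)

Each SE is √(p̂(1−p̂)/n): √(0.8400·0.1600/974) = 0.01175 and √(0.7150·0.2850/1152) = 0.01330.
SE(p̂₁ − p̂₂) = √(SE₁² + SE₂²) = √(0.0001380625 + 0.00017689) = 0.01775, since the two samples are independent.
At 98% confidence z* = 2.326; margin = 2.326 × 0.01775 = 0.04129.
The difference is 0.8400 − 0.7150 = 0.1250, so the interval is 0.1250 ± 0.04129 = (0.084, 0.166).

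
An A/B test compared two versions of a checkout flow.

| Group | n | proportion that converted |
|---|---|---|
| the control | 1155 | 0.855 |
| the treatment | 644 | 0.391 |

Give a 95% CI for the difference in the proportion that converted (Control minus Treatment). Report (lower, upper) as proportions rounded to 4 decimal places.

Each SE is √(p̂(1−p̂)/n): √(0.8550·0.1450/1155) = 0.01036 and √(0.3910·0.6090/644) = 0.01923.
SE(p̂₁ − p̂₂) = √(SE₁² + SE₂²) = √(0.0001073296 + 0.0003697929) = 0.02184, since the two samples are independent.
At 95% confidence z* = 1.960; margin = 1.960 × 0.02184 = 0.04281.
The difference is 0.8550 − 0.3910 = 0.4640, so the interval is 0.4640 ± 0.04281 = (0.4212, 0.5068).

(0.4212, 0.5068)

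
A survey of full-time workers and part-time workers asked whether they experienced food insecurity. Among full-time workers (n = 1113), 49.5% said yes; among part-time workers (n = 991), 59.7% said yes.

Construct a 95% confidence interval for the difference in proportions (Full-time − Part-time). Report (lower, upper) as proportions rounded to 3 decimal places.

(-0.144, -0.060)

SE₁ = √(p̂₁(1−p̂₁)/n₁) = √(0.4950·0.5050/1113) = 0.01499; SE₂ = √(0.5970·0.4030/991) = 0.01558.
Independent samples: SE of the difference = √(SE₁² + SE₂²) = √(0.0002247001 + 0.0002427364) = 0.02162.
z* for 95% confidence is 1.960, so the margin of error is 1.960 × 0.02162 = 0.04238.
Point estimate p̂₁ − p̂₂ = 0.4950 − 0.5970 = -0.1020.
-0.1020 ± 0.04238 → (-0.144, -0.060).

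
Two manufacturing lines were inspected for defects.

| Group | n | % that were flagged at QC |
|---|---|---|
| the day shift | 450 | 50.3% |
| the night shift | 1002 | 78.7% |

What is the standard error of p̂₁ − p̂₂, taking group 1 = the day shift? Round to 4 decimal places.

SE₁ = √(p̂₁(1−p̂₁)/n₁) = √(0.5030·0.4970/450) = 0.02357; SE₂ = √(0.7870·0.2130/1002) = 0.01293.
Independent samples: SE of the difference = √(SE₁² + SE₂²) = √(0.0005555449 + 0.0001671849) = 0.02688.

0.0269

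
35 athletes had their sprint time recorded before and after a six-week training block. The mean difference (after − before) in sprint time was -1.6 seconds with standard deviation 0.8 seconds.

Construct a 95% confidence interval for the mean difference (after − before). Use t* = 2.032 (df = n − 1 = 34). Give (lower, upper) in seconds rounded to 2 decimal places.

(-1.87, -1.33)

Paired design: SE = s_d/√n = 0.8/√35 = 0.1352.
t* = 2.032; margin of error = 2.032 × 0.1352 = 0.2747.
-1.6 ± 0.2747 → (-1.87, -1.33).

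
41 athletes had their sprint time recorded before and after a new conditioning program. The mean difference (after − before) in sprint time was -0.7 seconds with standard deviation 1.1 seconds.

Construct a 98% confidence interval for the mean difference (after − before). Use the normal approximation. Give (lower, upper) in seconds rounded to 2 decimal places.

This is a matched-pairs design, so SE = s_d/√n = 1.1/√41 = 0.1718.
Margin = 2.326 × 0.1718 = 0.3996; the interval is -0.7 ± 0.3996 = (-1.10, -0.30).

(-1.10, -0.30)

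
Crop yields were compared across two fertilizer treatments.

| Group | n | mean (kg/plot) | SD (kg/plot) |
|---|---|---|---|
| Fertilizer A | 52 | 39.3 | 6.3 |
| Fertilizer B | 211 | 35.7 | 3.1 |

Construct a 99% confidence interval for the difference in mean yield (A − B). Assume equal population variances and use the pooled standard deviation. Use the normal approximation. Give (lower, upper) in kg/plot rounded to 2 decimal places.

(2.03, 5.17)

s_p = √[((n₁−1)s₁² + (n₂−1)s₂²)/(n₁+n₂−2)] = √[(51·6.3² + 210·3.1²)/261] = 3.9354.
SE = 3.9354·√(1/52 + 1/211) = 0.6093.
With z* = 2.576, margin = 2.576 × 0.6093 = 1.5696.
x̄₁ − x̄₂ = 39.3 − 35.7 = 3.6000; interval 3.6000 ± 1.5696 = (2.03, 5.17).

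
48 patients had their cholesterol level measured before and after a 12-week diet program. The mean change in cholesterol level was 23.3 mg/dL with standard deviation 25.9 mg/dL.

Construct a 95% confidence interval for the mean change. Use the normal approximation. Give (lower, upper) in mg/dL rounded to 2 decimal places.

(15.97, 30.63)

This is a matched-pairs design, so SE = s_d/√n = 25.9/√48 = 3.7383.
Margin = 1.960 × 3.7383 = 7.3271; the interval is 23.3 ± 7.3271 = (15.97, 30.63).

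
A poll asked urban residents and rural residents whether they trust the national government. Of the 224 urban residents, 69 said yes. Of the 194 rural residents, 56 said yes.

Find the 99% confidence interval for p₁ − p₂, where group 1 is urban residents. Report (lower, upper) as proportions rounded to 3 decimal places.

First, p̂₁ = 69/224 = 0.3080; p̂₂ = 56/194 = 0.2887.
The two standard errors are √(0.3080×0.6920/224) = 0.03085 and √(0.2887×0.7113/194) = 0.03253.
Because the samples are independent, SE_diff = √(0.03085² + 0.03253²) = 0.04483.
Using z* = 2.576 for 99%, ME = 2.576 × 0.04483 = 0.11548.
p̂₁ − p̂₂ = 0.0193; interval 0.0193 ± 0.11548 gives (-0.096, 0.135).

(-0.096, 0.135)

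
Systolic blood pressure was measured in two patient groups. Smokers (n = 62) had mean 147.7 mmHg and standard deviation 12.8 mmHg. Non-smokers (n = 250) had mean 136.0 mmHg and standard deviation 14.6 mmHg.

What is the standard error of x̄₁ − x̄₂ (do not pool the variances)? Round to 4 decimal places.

1.8696

Standard errors of each mean: 12.8/√62 = 1.6256 and 14.6/√250 = 0.9234.
SE(x̄₁ − x̄₂) = √(1.6256² + 0.9234²) = 1.8696 for independent samples with unequal variances.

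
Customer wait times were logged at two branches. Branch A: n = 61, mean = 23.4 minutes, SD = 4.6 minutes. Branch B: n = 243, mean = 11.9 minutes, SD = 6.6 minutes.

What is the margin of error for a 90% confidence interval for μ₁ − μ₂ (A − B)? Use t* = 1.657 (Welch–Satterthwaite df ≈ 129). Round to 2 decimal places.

SE₁ = s₁/√n₁ = 4.6/√61 = 0.5890; SE₂ = 6.6/√243 = 0.4234.
Independent samples, unequal variances: SE_diff = √(SE₁² + SE₂²) = √(0.346921 + 0.17926756) = 0.7254.
t* = 1.657, so margin of error = 1.657 × 0.7254 = 1.2020.

1.20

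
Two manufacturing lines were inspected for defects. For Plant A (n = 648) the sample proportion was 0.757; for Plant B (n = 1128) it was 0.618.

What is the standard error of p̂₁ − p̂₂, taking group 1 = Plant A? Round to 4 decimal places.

The two standard errors are √(0.7570×0.2430/648) = 0.01685 and √(0.6180×0.3820/1128) = 0.01447.
Because the samples are independent, SE_diff = √(0.01685² + 0.01447²) = 0.02221.

0.0222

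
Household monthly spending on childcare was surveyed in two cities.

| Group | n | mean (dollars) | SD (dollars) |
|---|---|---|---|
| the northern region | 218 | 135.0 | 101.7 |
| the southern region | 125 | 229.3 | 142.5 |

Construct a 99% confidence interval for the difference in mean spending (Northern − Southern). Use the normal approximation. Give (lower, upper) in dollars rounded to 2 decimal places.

Standard errors of each mean: 101.7/√218 = 6.8880 and 142.5/√125 = 12.7456.
SE(x̄₁ − x̄₂) = √(6.8880² + 12.7456²) = 14.4877 for independent samples with unequal variances.
With z* = 2.576, the margin is 2.576 × 14.4877 = 37.3203.
x̄₁ − x̄₂ = 135.0 − 229.3 = -94.3000; the interval is -94.3000 ± 37.3203 = (-131.62, -56.98).

(-131.62, -56.98)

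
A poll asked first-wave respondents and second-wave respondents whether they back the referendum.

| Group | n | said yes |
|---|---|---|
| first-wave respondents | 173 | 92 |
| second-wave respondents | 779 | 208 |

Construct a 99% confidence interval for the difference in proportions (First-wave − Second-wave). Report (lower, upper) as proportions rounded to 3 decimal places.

Sample proportions: 92/173 = 0.5318, 208/779 = 0.2670.
Each SE is √(p̂(1−p̂)/n): √(0.5318·0.4682/173) = 0.03794 and √(0.2670·0.7330/779) = 0.01585.
SE(p̂₁ − p̂₂) = √(SE₁² + SE₂²) = √(0.0014394436 + 0.0002512225) = 0.04112, since the two samples are independent.
At 99% confidence z* = 2.576; margin = 2.576 × 0.04112 = 0.10593.
The difference is 0.5318 − 0.2670 = 0.2648, so the interval is 0.2648 ± 0.10593 = (0.159, 0.371).

(0.159, 0.371)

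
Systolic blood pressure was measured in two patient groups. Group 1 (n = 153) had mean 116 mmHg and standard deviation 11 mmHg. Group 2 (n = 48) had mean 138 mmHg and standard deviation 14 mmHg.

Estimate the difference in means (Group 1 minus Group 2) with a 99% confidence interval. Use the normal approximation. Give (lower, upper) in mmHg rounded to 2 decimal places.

SE₁ = s₁/√n₁ = 11/√153 = 0.8893; SE₂ = 14/√48 = 2.0207.
Independent samples, unequal variances: SE_diff = √(SE₁² + SE₂²) = √(0.79085449 + 4.08322849) = 2.2077.
z* = 2.576, so margin of error = 2.576 × 2.2077 = 5.6870.
Difference in means = 116 − 138 = -22.0000.
-22.0000 ± 5.6870 → (-27.69, -16.31).

(-27.69, -16.31)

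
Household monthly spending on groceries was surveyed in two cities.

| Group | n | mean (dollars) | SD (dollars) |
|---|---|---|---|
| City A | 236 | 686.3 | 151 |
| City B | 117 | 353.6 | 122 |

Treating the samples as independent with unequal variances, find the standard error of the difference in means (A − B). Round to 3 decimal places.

Standard errors of each mean: 151/√236 = 9.8293 and 122/√117 = 11.2789.
SE(x̄₁ − x̄₂) = √(9.8293² + 11.2789²) = 14.9609 for independent samples with unequal variances.

14.961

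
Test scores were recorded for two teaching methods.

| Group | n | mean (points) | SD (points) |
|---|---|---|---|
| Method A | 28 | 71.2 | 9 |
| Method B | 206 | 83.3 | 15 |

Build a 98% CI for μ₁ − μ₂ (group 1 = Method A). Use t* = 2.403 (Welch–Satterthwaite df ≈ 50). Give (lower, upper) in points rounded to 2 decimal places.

SE₁ = s₁/√n₁ = 9/√28 = 1.7008; SE₂ = 15/√206 = 1.0451.
Independent samples, unequal variances: SE_diff = √(SE₁² + SE₂²) = √(2.89272064 + 1.09223401) = 1.9962.
t* = 2.403, so margin of error = 2.403 × 1.9962 = 4.7969.
Difference in means = 71.2 − 83.3 = -12.1000.
-12.1000 ± 4.7969 → (-16.90, -7.30).

(-16.90, -7.30)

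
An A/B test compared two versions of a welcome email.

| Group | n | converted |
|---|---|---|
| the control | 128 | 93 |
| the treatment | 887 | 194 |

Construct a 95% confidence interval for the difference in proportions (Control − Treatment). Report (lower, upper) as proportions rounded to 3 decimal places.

p̂₁ = 93/128 = 0.7266 and p̂₂ = 194/887 = 0.2187.
SE₁ = √(p̂₁(1−p̂₁)/n₁) = √(0.7266·0.2734/128) = 0.03940; SE₂ = √(0.2187·0.7813/887) = 0.01388.
Independent samples: SE of the difference = √(SE₁² + SE₂²) = √(0.00155236 + 0.0001926544) = 0.04177.
z* for 95% confidence is 1.960, so the margin of error is 1.960 × 0.04177 = 0.08187.
Point estimate p̂₁ − p̂₂ = 0.7266 − 0.2187 = 0.5079.
0.5079 ± 0.08187 → (0.426, 0.590).

(0.426, 0.590)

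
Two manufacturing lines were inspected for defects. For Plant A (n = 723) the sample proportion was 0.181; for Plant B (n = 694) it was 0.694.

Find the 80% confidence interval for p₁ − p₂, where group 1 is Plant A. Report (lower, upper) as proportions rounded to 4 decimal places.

Each SE is √(p̂(1−p̂)/n): √(0.1810·0.8190/723) = 0.01432 and √(0.6940·0.3060/694) = 0.01749.
SE(p̂₁ − p̂₂) = √(SE₁² + SE₂²) = √(0.0002050624 + 0.0003059001) = 0.02260, since the two samples are independent.
At 80% confidence z* = 1.282; margin = 1.282 × 0.02260 = 0.02897.
The difference is 0.1810 − 0.6940 = -0.5130, so the interval is -0.5130 ± 0.02897 = (-0.5420, -0.4840).

(-0.5420, -0.4840)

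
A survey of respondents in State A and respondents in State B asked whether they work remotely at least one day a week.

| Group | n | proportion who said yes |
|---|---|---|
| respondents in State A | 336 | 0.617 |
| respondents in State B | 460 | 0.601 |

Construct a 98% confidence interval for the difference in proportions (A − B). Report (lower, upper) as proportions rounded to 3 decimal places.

(-0.065, 0.097)

SE₁ = √(p̂₁(1−p̂₁)/n₁) = √(0.6170·0.3830/336) = 0.02652; SE₂ = √(0.6010·0.3990/460) = 0.02283.
Independent samples: SE of the difference = √(SE₁² + SE₂²) = √(0.0007033104 + 0.0005212089) = 0.03499.
z* for 98% confidence is 2.326, so the margin of error is 2.326 × 0.03499 = 0.08139.
Point estimate p̂₁ − p̂₂ = 0.6170 − 0.6010 = 0.0160.
0.0160 ± 0.08139 → (-0.065, 0.097).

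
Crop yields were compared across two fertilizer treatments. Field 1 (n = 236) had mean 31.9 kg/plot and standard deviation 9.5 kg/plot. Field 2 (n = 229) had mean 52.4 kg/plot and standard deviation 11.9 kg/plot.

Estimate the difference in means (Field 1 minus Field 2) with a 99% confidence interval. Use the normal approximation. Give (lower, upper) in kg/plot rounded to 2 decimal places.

(-23.08, -17.92)

SE₁ = s₁/√n₁ = 9.5/√236 = 0.6184; SE₂ = 11.9/√229 = 0.7864.
Independent samples, unequal variances: SE_diff = √(SE₁² + SE₂²) = √(0.38241856 + 0.61842496) = 1.0004.
z* = 2.576, so margin of error = 2.576 × 1.0004 = 2.5770.
Difference in means = 31.9 − 52.4 = -20.5000.
-20.5000 ± 2.5770 → (-23.08, -17.92).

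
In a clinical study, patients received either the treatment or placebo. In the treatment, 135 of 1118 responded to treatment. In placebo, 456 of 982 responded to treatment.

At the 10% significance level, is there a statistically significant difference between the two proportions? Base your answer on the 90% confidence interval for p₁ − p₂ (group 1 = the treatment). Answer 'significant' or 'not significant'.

significant

p̂₁ = 135/1118 = 0.1208 and p̂₂ = 456/982 = 0.4644.
SE₁ = √(p̂₁(1−p̂₁)/n₁) = √(0.1208·0.8792/1118) = 0.00975; SE₂ = √(0.4644·0.5356/982) = 0.01592.
Independent samples: SE of the difference = √(SE₁² + SE₂²) = √(0.0000950625 + 0.0002534464) = 0.01867.
z* for 90% confidence is 1.645, so the margin of error is 1.645 × 0.01867 = 0.03071.
Point estimate p̂₁ − p̂₂ = 0.1208 − 0.4644 = -0.3436.
-0.3436 ± 0.03071 → (-0.37431, -0.31289).
The interval (-0.37431, -0.31289) does not contain 0, so the difference is significant.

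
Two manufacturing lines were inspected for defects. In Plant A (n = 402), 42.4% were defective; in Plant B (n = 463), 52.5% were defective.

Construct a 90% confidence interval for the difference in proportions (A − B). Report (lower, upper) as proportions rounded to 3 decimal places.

The two standard errors are √(0.4240×0.5760/402) = 0.02465 and √(0.5250×0.4750/463) = 0.02321.
Because the samples are independent, SE_diff = √(0.02465² + 0.02321²) = 0.03386.
Using z* = 1.645 for 90%, ME = 1.645 × 0.03386 = 0.05570.
p̂₁ − p̂₂ = -0.1010; interval -0.1010 ± 0.05570 gives (-0.157, -0.045).

(-0.157, -0.045)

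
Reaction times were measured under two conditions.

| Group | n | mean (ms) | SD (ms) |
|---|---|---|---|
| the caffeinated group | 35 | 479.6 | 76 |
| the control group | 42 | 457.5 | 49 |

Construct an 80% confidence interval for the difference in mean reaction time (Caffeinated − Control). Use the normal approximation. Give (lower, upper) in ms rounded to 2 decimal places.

(2.99, 41.21)

Standard errors of each mean: 76/√35 = 12.8463 and 49/√42 = 7.5609.
SE(x̄₁ − x̄₂) = √(12.8463² + 7.5609²) = 14.9062 for independent samples with unequal variances.
With z* = 1.282, the margin is 1.282 × 14.9062 = 19.1097.
x̄₁ − x̄₂ = 479.6 − 457.5 = 22.1000; the interval is 22.1000 ± 19.1097 = (2.99, 41.21).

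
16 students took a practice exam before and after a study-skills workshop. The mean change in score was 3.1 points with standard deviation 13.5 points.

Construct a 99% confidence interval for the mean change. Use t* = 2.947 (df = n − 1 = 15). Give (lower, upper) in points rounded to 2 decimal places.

Paired design: SE = s_d/√n = 13.5/√16 = 3.3750.
t* = 2.947; margin of error = 2.947 × 3.3750 = 9.9461.
3.1 ± 9.9461 → (-6.85, 13.05).

(-6.85, 13.05)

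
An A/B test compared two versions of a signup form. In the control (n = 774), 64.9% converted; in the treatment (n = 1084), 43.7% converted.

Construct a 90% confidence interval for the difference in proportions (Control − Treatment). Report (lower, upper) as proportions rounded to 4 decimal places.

(0.1744, 0.2496)

SE₁ = √(p̂₁(1−p̂₁)/n₁) = √(0.6490·0.3510/774) = 0.01716; SE₂ = √(0.4370·0.5630/1084) = 0.01507.
Independent samples: SE of the difference = √(SE₁² + SE₂²) = √(0.0002944656 + 0.0002271049) = 0.02284.
z* for 90% confidence is 1.645, so the margin of error is 1.645 × 0.02284 = 0.03757.
Point estimate p̂₁ − p̂₂ = 0.6490 − 0.4370 = 0.2120.
0.2120 ± 0.03757 → (0.1744, 0.2496).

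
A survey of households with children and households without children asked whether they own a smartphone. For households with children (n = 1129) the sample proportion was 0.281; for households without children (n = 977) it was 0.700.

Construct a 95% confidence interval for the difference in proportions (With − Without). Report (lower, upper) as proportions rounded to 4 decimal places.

(-0.4579, -0.3801)

Each SE is √(p̂(1−p̂)/n): √(0.2810·0.7190/1129) = 0.01338 and √(0.7000·0.3000/977) = 0.01466.
SE(p̂₁ − p̂₂) = √(SE₁² + SE₂²) = √(0.0001790244 + 0.0002149156) = 0.01985, since the two samples are independent.
At 95% confidence z* = 1.960; margin = 1.960 × 0.01985 = 0.03891.
The difference is 0.2810 − 0.7000 = -0.4190, so the interval is -0.4190 ± 0.03891 = (-0.4579, -0.3801).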